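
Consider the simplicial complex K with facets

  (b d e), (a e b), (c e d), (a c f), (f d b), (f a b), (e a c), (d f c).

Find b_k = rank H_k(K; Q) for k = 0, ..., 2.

b_0 = 1, b_1 = 0, b_2 = 1.

We work with the vertex ordering a < b < c < d < e < f. The simplices of K, each written with vertices in increasing order, are:

  0-simplices (6): a, b, c, d, e, f
  1-simplices (12): ab, ac, ae, af, bd, be, bf, cd, ce, cf, de, df
  2-simplices (8): abe, abf, ace, acf, bde, bdf, cde, cdf

Hence C_0 ≅ Z^6, C_1 ≅ Z^12, C_2 ≅ Z^8.

∂_1: C_1 → C_0 sends each edge [p,q] (with p < q) to q − p. For instance
  ∂bf = f − b.
This gives a 6×12 integer matrix of rank 5; reducing to Smith normal form yields diagonal entries (1,1,1,1,1).

The boundary map ∂_2: C_2 → C_1 sends each 2-simplex [p,q,r] to [q,r] − [p,r] + [p,q]. For instance
  ∂cdf = df − cf + cd,
  ∂acf = cf − af + ac.
As a 12×8 matrix over Z this has rank 7, with invariant factors (1,1,1,1,1,1,1).

Computing H_k = (kernel of ∂_k) / (image of ∂_{k+1}):

  H_0: rank C_0 − rank ∂_1 = 6 − 5 = 1, and the invariant factors of ∂_1 are all 1, so H_0 = Z.
  H_1: rank ker ∂_1 − rank ∂_2 = (12 − 5) − 7 = 0, and the invariant factors of ∂_2 are all 1, so H_1 = 0.
  H_2: rank ker ∂_2 − rank ∂_3 = (8 − 7) − 0 = 1, and there is no ∂_3, so H_2 = Z.

As a check, the Euler characteristic is 6 − 12 + 8 = 2, which agrees with 1 − 0 + 1 = 2.

Hence the Betti numbers are b_0 = 1, b_1 = 0, b_2 = 1.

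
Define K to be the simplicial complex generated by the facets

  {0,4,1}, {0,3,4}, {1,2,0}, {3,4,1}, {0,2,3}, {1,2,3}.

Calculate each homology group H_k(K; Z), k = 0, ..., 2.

Order the vertices as 0 < 1 < 2 < 3 < 4. Listing each simplex with vertices in this order, K has dimension 2 with simplices:

  0-simplices (5): [0], [1], [2], [3], [4]
  1-simplices (9): [0,1], [0,2], [0,3], [0,4], [1,2], [1,3], [1,4], [2,3], [3,4]
  2-simplices (6): [0,1,2], [0,1,4], [0,2,3], [0,3,4], [1,2,3], [1,3,4]

so the chain groups are C_0 ≅ Z^5, C_1 ≅ Z^9, C_2 ≅ Z^6.

∂_1: C_1 → C_0 is given by ∂[p,q] = [q] − [p].
The resulting 5×9 matrix has rank 4, and its Smith normal form has invariant factors (1,1,1,1).

∂_2: C_2 → C_1 sends each 2-simplex [p,q,r] to [q,r] − [p,r] + [p,q]. For instance
  ∂[0,3,4] = [3,4] − [0,4] + [0,3],
  ∂[1,2,3] = [2,3] − [1,3] + [1,2].
This gives a 9×6 integer matrix of rank 5; reducing to Smith normal form yields diagonal entries (1,1,1,1,1).

Now H_k = ker ∂_k / im ∂_{k+1}, so:

  H_0: rank C_0 − rank ∂_1 = 5 − 4 = 1, and the invariant factors of ∂_1 are all 1, so H_0 = Z.
  H_1: rank ker ∂_1 − rank ∂_2 = (9 − 4) − 5 = 0, and the invariant factors of ∂_2 are all 1, so H_1 = 0.
  H_2: rank ker ∂_2 − rank ∂_3 = (6 − 5) − 0 = 1, and there is no ∂_3, so H_2 = Z.

As a check, the Euler characteristic is 5 − 9 + 6 = 2, which agrees with 1 − 0 + 1 = 2.
(K is a triangulation of the 2-sphere S^2.)

H_0 = Z,  H_1 = 0,  H_2 = Z.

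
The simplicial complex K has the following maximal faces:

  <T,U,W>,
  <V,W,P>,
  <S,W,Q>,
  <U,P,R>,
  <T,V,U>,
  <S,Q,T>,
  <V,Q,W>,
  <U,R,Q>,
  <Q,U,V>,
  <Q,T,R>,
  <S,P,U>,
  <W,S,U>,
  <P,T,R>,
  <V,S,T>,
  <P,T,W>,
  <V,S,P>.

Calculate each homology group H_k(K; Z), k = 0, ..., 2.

Take the total order P < Q < R < S < T < U < V < W on the vertex set. Then K (dimension 2) consists of the simplices:

  0-simplices (8): P, Q, R, S, T, U, V, W
  1-simplices (24): PR, PS, PT, PU, PV, PW, QR, QS, QT, QU, QV, QW, RT, RU, ST, SU, SV, SW, TU, TV, TW, UV, UW, VW
  2-simplices (16): PRT, PRU, PSU, PSV, PTW, PVW, QRT, QRU, QST, QSW, QUV, QVW, STV, SUW, TUV, TUW

Hence C_0 ≅ Z^8, C_1 ≅ Z^24, C_2 ≅ Z^16.

Boundary ∂_1: C_1 → C_0 is given by ∂[p,q] = [q] − [p].
The resulting 8×24 matrix has rank 7, and its Smith normal form has invariant factors (1,1,1,1,1,1,1).

∂_2: C_2 → C_1 maps a triangle to the signed sum of its edges. For instance
  ∂QUV = UV − QV + QU,
  ∂PVW = VW − PW + PV.
The resulting 24×16 matrix has rank 15, and its Smith normal form has invariant factors (1,1,1,1,1,1,1,1,1,1,1,1,1,1,1).

Computing H_k = (kernel of ∂_k) / (image of ∂_{k+1}):

  H_0: rank C_0 − rank ∂_1 = 8 − 7 = 1, and the invariant factors of ∂_1 are all 1, so H_0 = Z.
  H_1: rank ker ∂_1 − rank ∂_2 = (24 − 7) − 15 = 2, and the invariant factors of ∂_2 are all 1, so H_1 = Z^2.
  H_2: rank ker ∂_2 − rank ∂_3 = (16 − 15) − 0 = 1, and there is no ∂_3, so H_2 = Z.

(K is a triangulation of the torus T^2.)

H_0 ≅ Z,  H_1 ≅ Z^2,  H_2 ≅ Z.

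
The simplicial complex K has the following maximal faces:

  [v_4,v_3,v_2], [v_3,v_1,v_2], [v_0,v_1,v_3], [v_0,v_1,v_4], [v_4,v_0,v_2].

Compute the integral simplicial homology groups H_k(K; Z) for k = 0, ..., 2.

H_0 = Z,  H_1 = Z,  H_2 = 0.

K has 5 vertices, 10 edges, 5 triangles.
rank ∂_0 = 0, rank ∂_1 = 4 ⇒ b_0 = 5 − 0 − 4 = 1; all invariant factors of ∂_1 are 1 so no torsion. So H_0 = Z.
rank ∂_1 = 4, rank ∂_2 = 5 ⇒ b_1 = 10 − 4 − 5 = 1; all invariant factors of ∂_2 are 1 so no torsion. So H_1 = Z.
rank ∂_2 = 5, rank ∂_3 = 0 ⇒ b_2 = 5 − 5 − 0 = 0. So H_2 = 0.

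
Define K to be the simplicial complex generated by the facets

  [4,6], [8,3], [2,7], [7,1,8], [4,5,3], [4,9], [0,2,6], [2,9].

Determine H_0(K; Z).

We work with the vertex ordering 0 < 1 < 2 < 3 < 4 < 5 < 6 < 7 < 8 < 9. The simplices of K, each written with vertices in increasing order, are:

  0-simplices (10): [0], [1], [2], [3], [4], [5], [6], [7], [8], [9]
  1-simplices (14): [0,2], [0,6], [1,7], [1,8], [2,6], [2,7], [2,9], [3,4], [3,5], [3,8], [4,5], [4,6], [4,9], [7,8]
  2-simplices (3): [0,2,6], [1,7,8], [3,4,5]

giving chain groups C_0 ≅ Z^10, C_1 ≅ Z^14, C_2 ≅ Z^3.

Boundary ∂_1: C_1 → C_0 maps an edge to its endpoints' difference, ∂[p,q] = q − p.
This gives a 10×14 integer matrix of rank 9; reducing to Smith normal form yields diagonal entries (1,1,1,1,1,1,1,1,1).

∂_2: C_2 → C_1 sends each 2-simplex [p,q,r] to [q,r] − [p,r] + [p,q]. For instance
  ∂[0,2,6] = [2,6] − [0,6] + [0,2],
  ∂[1,7,8] = [7,8] − [1,8] + [1,7].
This gives a 14×3 integer matrix of rank 3; reducing to Smith normal form yields diagonal entries (1,1,1).

Computing H_k = (kernel of ∂_k) / (image of ∂_{k+1}):

  H_0: rank C_0 − rank ∂_1 = 10 − 9 = 1, and the invariant factors of ∂_1 are all 1, so H_0 = Z.

H_0 = Z.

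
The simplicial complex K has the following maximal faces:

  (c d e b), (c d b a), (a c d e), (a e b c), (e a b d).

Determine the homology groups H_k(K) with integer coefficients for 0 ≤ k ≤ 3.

H_0 ≅ Z,  H_1 = 0,  H_2 = 0,  H_3 ≅ Z.

K has 5 vertices, 10 edges, 10 triangles, 5 3-simplices.
rank ∂_0 = 0, rank ∂_1 = 4 ⇒ b_0 = 5 − 0 − 4 = 1; all invariant factors of ∂_1 are 1 so no torsion. So H_0 ≅ Z.
rank ∂_1 = 4, rank ∂_2 = 6 ⇒ b_1 = 10 − 4 − 6 = 0; all invariant factors of ∂_2 are 1 so no torsion. So H_1 ≅ 0.
rank ∂_2 = 6, rank ∂_3 = 4 ⇒ b_2 = 10 − 6 − 4 = 0; all invariant factors of ∂_3 are 1 so no torsion. So H_2 ≅ 0.
rank ∂_3 = 4, rank ∂_4 = 0 ⇒ b_3 = 5 − 4 − 0 = 1. So H_3 ≅ Z.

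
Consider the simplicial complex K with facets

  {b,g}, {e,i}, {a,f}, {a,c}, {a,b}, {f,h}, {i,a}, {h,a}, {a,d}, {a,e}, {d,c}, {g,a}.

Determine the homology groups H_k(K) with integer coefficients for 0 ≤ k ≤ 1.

H_0 ≅ Z,  H_1 ≅ Z^4.

We work with the vertex ordering a < b < c < d < e < f < g < h < i. The simplices of K, each written with vertices in increasing order, are:

  0-simplices (9): a, b, c, d, e, f, g, h, i
  1-simplices (12): ab, ac, ad, ae, af, ag, ah, ai, bg, cd, ei, fh

giving chain groups C_0 ≅ Z^9, C_1 ≅ Z^12.

The boundary map ∂_1: C_1 → C_0 is given by ∂[p,q] = [q] − [p]. For instance
  ∂ag = g − a.
The resulting 9×12 matrix has rank 8, and its Smith normal form has invariant factors (1,1,1,1,1,1,1,1).

Now H_k = ker ∂_k / im ∂_{k+1}, so:

  H_0: rank C_0 − rank ∂_1 = 9 − 8 = 1, and the invariant factors of ∂_1 are all 1, so H_0 ≅ Z.
  H_1: rank ker ∂_1 − rank ∂_2 = (12 − 8) − 0 = 4, and there is no ∂_2, so H_1 ≅ Z^4.

(K is a triangulation of a wedge of 4 circles.)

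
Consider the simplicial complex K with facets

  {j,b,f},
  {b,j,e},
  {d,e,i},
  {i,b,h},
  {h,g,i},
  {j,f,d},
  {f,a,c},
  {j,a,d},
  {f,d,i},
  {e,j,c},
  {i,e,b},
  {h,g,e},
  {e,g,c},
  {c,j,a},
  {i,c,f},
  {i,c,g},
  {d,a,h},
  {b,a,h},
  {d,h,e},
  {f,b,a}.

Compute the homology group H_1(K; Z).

Take the total order a < b < c < d < e < f < g < h < i < j on the vertex set. Then K (dimension 2) consists of the simplices:

  0-simplices (10): a, b, c, d, e, f, g, h, i, j
  1-simplices (30): ab, ac, ad, af, ah, aj, be, bf, bh, bi, bj, ce, cf, cg, ci, cj, de, df, dh, di, dj, eg, eh, ei, ej, fi, fj, gh, gi, hi
  2-simplices (20): abf, abh, acf, acj, adh, adj, bei, bej, bfj, bhi, ceg, cej, cfi, cgi, deh, dei, dfi, dfj, egh, ghi

giving chain groups C_0 ≅ Z^10, C_1 ≅ Z^30, C_2 ≅ Z^20.

The boundary map ∂_1: C_1 → C_0 maps an edge to its endpoints' difference, ∂[p,q] = q − p.
This gives a 10×30 integer matrix of rank 9; reducing to Smith normal form yields diagonal entries (1,1,1,1,1,1,1,1,1).

The boundary map ∂_2: C_2 → C_1 acts by ∂[p,q,r] = [q,r] − [p,r] + [p,q]. For instance
  ∂ceg = eg − cg + ce,
  ∂bhi = hi − bi + bh.
As a 30×20 matrix over Z this has rank 20, with invariant factors (1,1,1,1,1,1,1,1,1,1,1,1,1,1,1,1,1,1,1,2).

Reading off H_k = ker ∂_k / im ∂_{k+1}:

  H_1: rank ker ∂_1 − rank ∂_2 = (30 − 9) − 20 = 1, and ∂_2 has invariant factor 2 > 1, so H_1 = Z ⊕ Z/2Z.

(K is a triangulation of the Klein bottle.)

H_1 ≅ Z ⊕ Z/2Z.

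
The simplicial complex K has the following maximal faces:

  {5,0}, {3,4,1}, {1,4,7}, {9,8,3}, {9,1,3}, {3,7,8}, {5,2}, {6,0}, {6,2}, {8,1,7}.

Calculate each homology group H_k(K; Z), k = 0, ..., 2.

H_0 = Z^2,  H_1 = Z^2,  H_2 = 0.

Order the vertices as 0 < 1 < 2 < 3 < 4 < 5 < 6 < 7 < 8 < 9. Listing each simplex with vertices in this order, K has dimension 2 with simplices:

  0-simplices (10): [0], [1], [2], [3], [4], [5], [6], [7], [8], [9]
  1-simplices (16): [0,5], [0,6], [1,3], [1,4], [1,7], [1,8], [1,9], [2,5], [2,6], [3,4], [3,7], [3,8], [3,9], [4,7], [7,8], [8,9]
  2-simplices (6): [1,3,4], [1,3,9], [1,4,7], [1,7,8], [3,7,8], [3,8,9]

so the chain groups are C_0 ≅ Z^10, C_1 ≅ Z^16, C_2 ≅ Z^6.

∂_1: C_1 → C_0 sends each edge [p,q] (with p < q) to q − p.
The 10×16 boundary matrix has rank 8 and Smith normal form diag(1,1,1,1,1,1,1,1).

Boundary ∂_2: C_2 → C_1 maps a triangle to the signed sum of its edges. For instance
  ∂[3,8,9] = [8,9] − [3,9] + [3,8],
  ∂[3,7,8] = [7,8] − [3,8] + [3,7].
As a 16×6 matrix over Z this has rank 6, with invariant factors (1,1,1,1,1,1).

Computing H_k = (kernel of ∂_k) / (image of ∂_{k+1}):

  H_0: rank C_0 − rank ∂_1 = 10 − 8 = 2, and the invariant factors of ∂_1 are all 1, so H_0 ≅ Z^2.
  H_1: rank ker ∂_1 − rank ∂_2 = (16 − 8) − 6 = 2, and the invariant factors of ∂_2 are all 1, so H_1 ≅ Z^2.
  H_2: rank ker ∂_2 − rank ∂_3 = (6 − 6) − 0 = 0, and there is no ∂_3, so H_2 ≅ 0.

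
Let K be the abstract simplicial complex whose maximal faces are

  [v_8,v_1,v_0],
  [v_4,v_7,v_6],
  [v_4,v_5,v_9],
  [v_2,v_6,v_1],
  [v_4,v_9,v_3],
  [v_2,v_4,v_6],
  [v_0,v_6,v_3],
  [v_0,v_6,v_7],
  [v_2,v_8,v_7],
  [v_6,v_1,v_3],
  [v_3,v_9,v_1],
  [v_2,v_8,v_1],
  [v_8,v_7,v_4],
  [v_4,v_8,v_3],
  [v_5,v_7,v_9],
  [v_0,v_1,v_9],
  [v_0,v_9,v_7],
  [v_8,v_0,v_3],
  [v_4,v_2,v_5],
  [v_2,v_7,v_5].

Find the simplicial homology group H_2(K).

H_2 ≅ 0.

Fix the vertex order v_0 < v_1 < v_2 < v_3 < v_4 < v_5 < v_6 < v_7 < v_8 < v_9 and write every simplex with vertices in increasing order. Then dim K = 2 and the simplices of K are:

  0-simplices (10): [v_0], [v_1], [v_2], [v_3], [v_4], [v_5], [v_6], [v_7], [v_8], [v_9]
  1-simplices (30): (30 of them)
  2-simplices (20): (20 of them)

Hence C_0 ≅ Z^10, C_1 ≅ Z^30, C_2 ≅ Z^20.

The boundary map ∂_1: C_1 → C_0 sends each edge [p,q] (with p < q) to q − p.
The 10×30 boundary matrix has rank 9 and Smith normal form diag(1,1,1,1,1,1,1,1,1).

∂_2: C_2 → C_1 acts by ∂[p,q,r] = [q,r] − [p,r] + [p,q]. For instance
  ∂[v_2,v_7,v_8] = [v_7,v_8] − [v_2,v_8] + [v_2,v_7],
  ∂[v_0,v_7,v_9] = [v_7,v_9] − [v_0,v_9] + [v_0,v_7].
As a 30×20 matrix over Z this has rank 20, with invariant factors (1,1,1,1,1,1,1,1,1,1,1,1,1,1,1,1,1,1,1,2).

Computing H_k = (kernel of ∂_k) / (image of ∂_{k+1}):

  H_2: rank ker ∂_2 − rank ∂_3 = (20 − 20) − 0 = 0, and there is no ∂_3, so H_2 ≅ 0.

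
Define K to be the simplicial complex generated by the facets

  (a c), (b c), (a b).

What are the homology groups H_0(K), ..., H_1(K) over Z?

Order the vertices as a < b < c. Listing each simplex with vertices in this order, K has dimension 1 with simplices:

  0-simplices (3): a, b, c
  1-simplices (3): ab, ac, bc

so the chain groups are C_0 ≅ Z^3, C_1 ≅ Z^3.

Boundary ∂_1: C_1 → C_0 sends each edge [p,q] (with p < q) to q − p. For instance
  ∂bc = c − b.
The 3×3 boundary matrix has rank 2 and Smith normal form diag(1,1).

From H_k ≅ ker(∂_k) / im(∂_{k+1}) we obtain:

  H_0: rank C_0 − rank ∂_1 = 3 − 2 = 1, and the invariant factors of ∂_1 are all 1, so H_0 ≅ Z.
  H_1: rank ker ∂_1 − rank ∂_2 = (3 − 2) − 0 = 1, and there is no ∂_2, so H_1 ≅ Z.

H_0 = Z,  H_1 = Z.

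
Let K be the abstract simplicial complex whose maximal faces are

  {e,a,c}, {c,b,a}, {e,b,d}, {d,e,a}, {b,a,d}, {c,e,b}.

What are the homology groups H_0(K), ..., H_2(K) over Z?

H_0 = Z,  H_1 = 0,  H_2 = Z.

Fix the vertex order a < b < c < d < e and write every simplex with vertices in increasing order. Then dim K = 2 and the simplices of K are:

  0-simplices (5): a, b, c, d, e
  1-simplices (9): ab, ac, ad, ae, bc, bd, be, ce, de
  2-simplices (6): abc, abd, ace, ade, bce, bde

so the chain groups are C_0 ≅ Z^5, C_1 ≅ Z^9, C_2 ≅ Z^6.

∂_1: C_1 → C_0 is given by ∂[p,q] = [q] − [p]. For instance
  ∂ae = e − a.
The resulting 5×9 matrix has rank 4, and its Smith normal form has invariant factors (1,1,1,1).

∂_2: C_2 → C_1 acts by ∂[p,q,r] = [q,r] − [p,r] + [p,q]. For instance
  ∂ade = de − ae + ad,
  ∂ace = ce − ae + ac.
This gives a 9×6 integer matrix of rank 5; reducing to Smith normal form yields diagonal entries (1,1,1,1,1).

From H_k ≅ ker(∂_k) / im(∂_{k+1}) we obtain:

  H_0: rank C_0 − rank ∂_1 = 5 − 4 = 1, and the invariant factors of ∂_1 are all 1, so H_0 ≅ Z.
  H_1: rank ker ∂_1 − rank ∂_2 = (9 − 4) − 5 = 0, and the invariant factors of ∂_2 are all 1, so H_1 ≅ 0.
  H_2: rank ker ∂_2 − rank ∂_3 = (6 − 5) − 0 = 1, and there is no ∂_3, so H_2 ≅ Z.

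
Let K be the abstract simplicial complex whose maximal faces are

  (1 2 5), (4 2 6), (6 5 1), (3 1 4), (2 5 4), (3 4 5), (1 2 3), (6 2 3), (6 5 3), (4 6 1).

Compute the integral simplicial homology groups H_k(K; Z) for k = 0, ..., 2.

Take the total order 1 < 2 < 3 < 4 < 5 < 6 on the vertex set. Then K (dimension 2) consists of the simplices:

  0-simplices (6): [1], [2], [3], [4], [5], [6]
  1-simplices (15): [1,2], [1,3], [1,4], [1,5], [1,6], [2,3], [2,4], [2,5], [2,6], [3,4], [3,5], [3,6], [4,5], [4,6], [5,6]
  2-simplices (10): [1,2,3], [1,2,5], [1,3,4], [1,4,6], [1,5,6], [2,3,6], [2,4,5], [2,4,6], [3,4,5], [3,5,6]

giving chain groups C_0 ≅ Z^6, C_1 ≅ Z^15, C_2 ≅ Z^10.

The boundary map ∂_1: C_1 → C_0 sends each edge [p,q] (with p < q) to q − p.
The 6×15 boundary matrix has rank 5 and Smith normal form diag(1,1,1,1,1).

The boundary map ∂_2: C_2 → C_1 maps a triangle to the signed sum of its edges. For instance
  ∂[1,2,5] = [2,5] − [1,5] + [1,2],
  ∂[1,4,6] = [4,6] − [1,6] + [1,4].
The resulting 15×10 matrix has rank 10, and its Smith normal form has invariant factors (1,1,1,1,1,1,1,1,1,2).

From H_k ≅ ker(∂_k) / im(∂_{k+1}) we obtain:

  H_0: rank C_0 − rank ∂_1 = 6 − 5 = 1, and the invariant factors of ∂_1 are all 1, so H_0 ≅ Z.
  H_1: rank ker ∂_1 − rank ∂_2 = (15 − 5) − 10 = 0, and ∂_2 has invariant factor 2 > 1, so H_1 ≅ Z_2.
  H_2: rank ker ∂_2 − rank ∂_3 = (10 − 10) − 0 = 0, and there is no ∂_3, so H_2 ≅ 0.

As a check, the Euler characteristic is 6 − 15 + 10 = 1, which agrees with 1 − 0 + 0 = 1.

H_0 ≅ Z,  H_1 ≅ Z_2,  H_2 = 0.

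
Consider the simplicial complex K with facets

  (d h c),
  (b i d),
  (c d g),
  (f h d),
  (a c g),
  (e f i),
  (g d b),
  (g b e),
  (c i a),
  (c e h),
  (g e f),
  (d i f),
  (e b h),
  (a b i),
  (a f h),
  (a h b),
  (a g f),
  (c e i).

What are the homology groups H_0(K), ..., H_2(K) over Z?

Fix the vertex order a < b < c < d < e < f < g < h < i and write every simplex with vertices in increasing order. Then dim K = 2 and the simplices of K are:

  0-simplices (9): a, b, c, d, e, f, g, h, i
  1-simplices (27): ab, ac, af, ag, ah, ai, bd, be, bg, bh, bi, cd, ce, cg, ch, ci, df, dg, dh, di, ef, eg, eh, ei, fg, fh, fi
  2-simplices (18): abh, abi, acg, aci, afg, afh, bdg, bdi, beg, beh, cdg, cdh, ceh, cei, dfh, dfi, efg, efi

Hence C_0 ≅ Z^9, C_1 ≅ Z^27, C_2 ≅ Z^18.

The boundary map ∂_1: C_1 → C_0 is given by ∂[p,q] = [q] − [p]. For instance
  ∂fi = i − f.
The resulting 9×27 matrix has rank 8, and its Smith normal form has invariant factors (1,1,1,1,1,1,1,1).

Boundary ∂_2: C_2 → C_1 maps a triangle to the signed sum of its edges. For instance
  ∂bdg = dg − bg + bd,
  ∂bdi = di − bi + bd.
This gives a 27×18 integer matrix of rank 17; reducing to Smith normal form yields diagonal entries (1,1,1,1,1,1,1,1,1,1,1,1,1,1,1,1,1).

Reading off H_k = ker ∂_k / im ∂_{k+1}:

  H_0: rank C_0 − rank ∂_1 = 9 − 8 = 1, and the invariant factors of ∂_1 are all 1, so H_0 = Z.
  H_1: rank ker ∂_1 − rank ∂_2 = (27 − 8) − 17 = 2, and the invariant factors of ∂_2 are all 1, so H_1 = Z^2.
  H_2: rank ker ∂_2 − rank ∂_3 = (18 − 17) − 0 = 1, and there is no ∂_3, so H_2 = Z.

As a check, the Euler characteristic is 9 − 27 + 18 = 0, which agrees with 1 − 2 + 1 = 0.

H_0 = Z,  H_1 = Z^2,  H_2 = Z.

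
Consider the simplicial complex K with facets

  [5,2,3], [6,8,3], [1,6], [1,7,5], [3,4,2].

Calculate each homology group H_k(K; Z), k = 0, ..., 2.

H_0 ≅ Z,  H_1 ≅ Z,  H_2 = 0.

Order the vertices as 1 < 2 < 3 < 4 < 5 < 6 < 7 < 8. Listing each simplex with vertices in this order, K has dimension 2 with simplices:

  0-simplices (8): [1], [2], [3], [4], [5], [6], [7], [8]
  1-simplices (12): [1,5], [1,6], [1,7], [2,3], [2,4], [2,5], [3,4], [3,5], [3,6], [3,8], [5,7], [6,8]
  2-simplices (4): [1,5,7], [2,3,4], [2,3,5], [3,6,8]

giving chain groups C_0 ≅ Z^8, C_1 ≅ Z^12, C_2 ≅ Z^4.

Boundary ∂_1: C_1 → C_0 sends each edge [p,q] (with p < q) to q − p.
As a 8×12 matrix over Z this has rank 7, with invariant factors (1,1,1,1,1,1,1).

The boundary map ∂_2: C_2 → C_1 acts by ∂[p,q,r] = [q,r] − [p,r] + [p,q]. For instance
  ∂[2,3,4] = [3,4] − [2,4] + [2,3],
  ∂[3,6,8] = [6,8] − [3,8] + [3,6].
The resulting 12×4 matrix has rank 4, and its Smith normal form has invariant factors (1,1,1,1).

Now H_k = ker ∂_k / im ∂_{k+1}, so:

  H_0: rank C_0 − rank ∂_1 = 8 − 7 = 1, and the invariant factors of ∂_1 are all 1, so H_0 ≅ Z.
  H_1: rank ker ∂_1 − rank ∂_2 = (12 − 7) − 4 = 1, and the invariant factors of ∂_2 are all 1, so H_1 ≅ Z.
  H_2: rank ker ∂_2 − rank ∂_3 = (4 − 4) − 0 = 0, and there is no ∂_3, so H_2 ≅ 0.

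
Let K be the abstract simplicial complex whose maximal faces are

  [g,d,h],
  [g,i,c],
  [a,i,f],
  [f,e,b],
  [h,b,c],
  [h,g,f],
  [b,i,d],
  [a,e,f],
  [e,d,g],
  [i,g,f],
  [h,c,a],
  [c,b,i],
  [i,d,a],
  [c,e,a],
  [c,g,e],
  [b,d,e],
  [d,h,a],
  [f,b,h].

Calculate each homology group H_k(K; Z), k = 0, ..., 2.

H_0 ≅ Z,  H_1 ≅ Z^2,  H_2 ≅ Z.

Order the vertices as a < b < c < d < e < f < g < h < i. Listing each simplex with vertices in this order, K has dimension 2 with simplices:

  0-simplices (9): a, b, c, d, e, f, g, h, i
  1-simplices (27): ac, ad, ae, af, ah, ai, bc, bd, be, bf, bh, bi, ce, cg, ch, ci, de, dg, dh, di, ef, eg, fg, fh, fi, gh, gi
  2-simplices (18): ace, ach, adh, adi, aef, afi, bch, bci, bde, bdi, bef, bfh, ceg, cgi, deg, dgh, fgh, fgi

so the chain groups are C_0 ≅ Z^9, C_1 ≅ Z^27, C_2 ≅ Z^18.

The boundary map ∂_1: C_1 → C_0 is given by ∂[p,q] = [q] − [p].
The resulting 9×27 matrix has rank 8, and its Smith normal form has invariant factors (1,1,1,1,1,1,1,1).

Boundary ∂_2: C_2 → C_1 acts by ∂[p,q,r] = [q,r] − [p,r] + [p,q]. For instance
  ∂afi = fi − ai + af,
  ∂bef = ef − bf + be.
This gives a 27×18 integer matrix of rank 17; reducing to Smith normal form yields diagonal entries (1,1,1,1,1,1,1,1,1,1,1,1,1,1,1,1,1).

Reading off H_k = ker ∂_k / im ∂_{k+1}:

  H_0: rank C_0 − rank ∂_1 = 9 − 8 = 1, and the invariant factors of ∂_1 are all 1, so H_0 = Z.
  H_1: rank ker ∂_1 − rank ∂_2 = (27 − 8) − 17 = 2, and the invariant factors of ∂_2 are all 1, so H_1 = Z^2.
  H_2: rank ker ∂_2 − rank ∂_3 = (18 − 17) − 0 = 1, and there is no ∂_3, so H_2 = Z.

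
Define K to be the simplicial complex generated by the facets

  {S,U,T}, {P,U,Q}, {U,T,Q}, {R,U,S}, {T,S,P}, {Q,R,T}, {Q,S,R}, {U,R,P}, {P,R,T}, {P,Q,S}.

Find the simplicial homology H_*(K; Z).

Fix the vertex order P < Q < R < S < T < U and write every simplex with vertices in increasing order. Then dim K = 2 and the simplices of K are:

  0-simplices (6): P, Q, R, S, T, U
  1-simplices (15): PQ, PR, PS, PT, PU, QR, QS, QT, QU, RS, RT, RU, ST, SU, TU
  2-simplices (10): PQS, PQU, PRT, PRU, PST, QRS, QRT, QTU, RSU, STU

Hence C_0 ≅ Z^6, C_1 ≅ Z^15, C_2 ≅ Z^10.

The boundary map ∂_1: C_1 → C_0 sends each edge [p,q] (with p < q) to q − p.
As a 6×15 matrix over Z this has rank 5, with invariant factors (1,1,1,1,1).

Boundary ∂_2: C_2 → C_1 sends each 2-simplex [p,q,r] to [q,r] − [p,r] + [p,q]. For instance
  ∂QRS = RS − QS + QR,
  ∂PRU = RU − PU + PR.
The 15×10 boundary matrix has rank 10 and Smith normal form diag(1,1,1,1,1,1,1,1,1,2).

Now H_k = ker ∂_k / im ∂_{k+1}, so:

  H_0: rank C_0 − rank ∂_1 = 6 − 5 = 1, and the invariant factors of ∂_1 are all 1, so H_0 = Z.
  H_1: rank ker ∂_1 − rank ∂_2 = (15 − 5) − 10 = 0, and ∂_2 has invariant factor 2 > 1, so H_1 = Z_2.
  H_2: rank ker ∂_2 − rank ∂_3 = (10 − 10) − 0 = 0, and there is no ∂_3, so H_2 = 0.

H_0 ≅ Z,  H_1 ≅ Z_2,  H_2 = 0.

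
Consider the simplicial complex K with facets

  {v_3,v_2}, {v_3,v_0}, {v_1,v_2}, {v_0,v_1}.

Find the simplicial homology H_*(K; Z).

H_0 ≅ Z,  H_1 ≅ Z.

We work with the vertex ordering v_0 < v_1 < v_2 < v_3. The simplices of K, each written with vertices in increasing order, are:

  0-simplices (4): [v_0], [v_1], [v_2], [v_3]
  1-simplices (4): [v_0,v_1], [v_0,v_3], [v_1,v_2], [v_2,v_3]

so the chain groups are C_0 ≅ Z^4, C_1 ≅ Z^4.

Boundary ∂_1: C_1 → C_0 sends each edge [p,q] (with p < q) to q − p. For instance
  ∂[v_0,v_3] = [v_3] − [v_0].
The 4×4 boundary matrix has rank 3 and Smith normal form diag(1,1,1).

Now H_k = ker ∂_k / im ∂_{k+1}, so:

  H_0: rank C_0 − rank ∂_1 = 4 − 3 = 1, and the invariant factors of ∂_1 are all 1, so H_0 ≅ Z.
  H_1: rank ker ∂_1 − rank ∂_2 = (4 − 3) − 0 = 1, and there is no ∂_2, so H_1 ≅ Z.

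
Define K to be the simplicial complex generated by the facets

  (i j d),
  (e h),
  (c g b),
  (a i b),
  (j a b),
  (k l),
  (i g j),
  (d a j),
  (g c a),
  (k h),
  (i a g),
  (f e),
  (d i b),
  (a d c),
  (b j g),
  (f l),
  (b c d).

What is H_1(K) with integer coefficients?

H_1 ≅ Z ⊕ Z/2.

Order the vertices as a < b < c < d < e < f < g < h < i < j < k < l. Listing each simplex with vertices in this order, K has dimension 2 with simplices:

  0-simplices (12): a, b, c, d, e, f, g, h, i, j, k, l
  1-simplices (23): ab, ac, ad, ag, ai, aj, bc, bd, bg, bi, bj, cd, cg, di, dj, ef, eh, fl, gi, gj, hk, ij, kl
  2-simplices (12): abi, abj, acd, acg, adj, agi, bcd, bcg, bdi, bgj, dij, gij

giving chain groups C_0 ≅ Z^12, C_1 ≅ Z^23, C_2 ≅ Z^12.

∂_1: C_1 → C_0 sends each edge [p,q] (with p < q) to q − p. For instance
  ∂gj = j − g.
This gives a 12×23 integer matrix of rank 10; reducing to Smith normal form yields diagonal entries (1,1,1,1,1,1,1,1,1,1).

The boundary map ∂_2: C_2 → C_1 acts by ∂[p,q,r] = [q,r] − [p,r] + [p,q]. For instance
  ∂bgj = gj − bj + bg,
  ∂abi = bi − ai + ab.
The 23×12 boundary matrix has rank 12 and Smith normal form diag(1,1,1,1,1,1,1,1,1,1,1,2).

From H_k ≅ ker(∂_k) / im(∂_{k+1}) we obtain:

  H_1: rank ker ∂_1 − rank ∂_2 = (23 − 10) − 12 = 1, and ∂_2 has invariant factor 2 > 1, so H_1 ≅ Z ⊕ Z/2.

(K is a triangulation of the disjoint union of the circle S^1 and the real projective plane RP^2.)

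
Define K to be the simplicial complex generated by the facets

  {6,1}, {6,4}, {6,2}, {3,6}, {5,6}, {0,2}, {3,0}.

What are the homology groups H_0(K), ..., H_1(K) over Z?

K has 7 vertices, 7 edges.
rank ∂_0 = 0, rank ∂_1 = 6 ⇒ b_0 = 7 − 0 − 6 = 1; all invariant factors of ∂_1 are 1 so no torsion. So H_0 = Z.
rank ∂_1 = 6, rank ∂_2 = 0 ⇒ b_1 = 7 − 6 − 0 = 1. So H_1 = Z.

H_0 = Z,  H_1 = Z.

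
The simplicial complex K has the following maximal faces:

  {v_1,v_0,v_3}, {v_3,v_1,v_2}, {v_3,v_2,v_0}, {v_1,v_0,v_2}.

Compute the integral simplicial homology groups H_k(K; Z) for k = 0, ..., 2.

Order the vertices as v_0 < v_1 < v_2 < v_3. Listing each simplex with vertices in this order, K has dimension 2 with simplices:

  0-simplices (4): [v_0], [v_1], [v_2], [v_3]
  1-simplices (6): [v_0,v_1], [v_0,v_2], [v_0,v_3], [v_1,v_2], [v_1,v_3], [v_2,v_3]
  2-simplices (4): [v_0,v_1,v_2], [v_0,v_1,v_3], [v_0,v_2,v_3], [v_1,v_2,v_3]

giving chain groups C_0 ≅ Z^4, C_1 ≅ Z^6, C_2 ≅ Z^4.

∂_1: C_1 → C_0 maps an edge to its endpoints' difference, ∂[p,q] = q − p. For instance
  ∂[v_2,v_3] = [v_3] − [v_2].
The resulting 4×6 matrix has rank 3, and its Smith normal form has invariant factors (1,1,1).

∂_2: C_2 → C_1 maps a triangle to the signed sum of its edges. For instance
  ∂[v_0,v_1,v_3] = [v_1,v_3] − [v_0,v_3] + [v_0,v_1],
  ∂[v_0,v_1,v_2] = [v_1,v_2] − [v_0,v_2] + [v_0,v_1].
This gives a 6×4 integer matrix of rank 3; reducing to Smith normal form yields diagonal entries (1,1,1).

From H_k ≅ ker(∂_k) / im(∂_{k+1}) we obtain:

  H_0: rank C_0 − rank ∂_1 = 4 − 3 = 1, and the invariant factors of ∂_1 are all 1, so H_0 ≅ Z.
  H_1: rank ker ∂_1 − rank ∂_2 = (6 − 3) − 3 = 0, and the invariant factors of ∂_2 are all 1, so H_1 ≅ 0.
  H_2: rank ker ∂_2 − rank ∂_3 = (4 − 3) − 0 = 1, and there is no ∂_3, so H_2 ≅ Z.

As a check, the Euler characteristic is 4 − 6 + 4 = 2, which agrees with 1 − 0 + 1 = 2.
(K is a triangulation of the 2-sphere S^2.)

H_0 ≅ Z,  H_1 = 0,  H_2 ≅ Z.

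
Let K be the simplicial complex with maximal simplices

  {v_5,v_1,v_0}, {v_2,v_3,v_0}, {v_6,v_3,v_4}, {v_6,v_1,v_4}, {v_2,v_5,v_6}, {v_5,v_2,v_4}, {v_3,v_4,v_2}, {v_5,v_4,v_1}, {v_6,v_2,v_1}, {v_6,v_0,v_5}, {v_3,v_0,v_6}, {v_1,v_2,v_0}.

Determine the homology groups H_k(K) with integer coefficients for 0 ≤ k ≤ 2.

Order the vertices as v_0 < v_1 < v_2 < v_3 < v_4 < v_5 < v_6. Listing each simplex with vertices in this order, K has dimension 2 with simplices:

  0-simplices (7): [v_0], [v_1], [v_2], [v_3], [v_4], [v_5], [v_6]
  1-simplices (18): (18 of them)
  2-simplices (12): (12 of them)

Hence C_0 ≅ Z^7, C_1 ≅ Z^18, C_2 ≅ Z^12.

∂_1: C_1 → C_0 is given by ∂[p,q] = [q] − [p]. For instance
  ∂[v_4,v_6] = [v_6] − [v_4].
The 7×18 boundary matrix has rank 6 and Smith normal form diag(1,1,1,1,1,1).

The boundary map ∂_2: C_2 → C_1 acts by ∂[p,q,r] = [q,r] − [p,r] + [p,q]. For instance
  ∂[v_2,v_4,v_5] = [v_4,v_5] − [v_2,v_5] + [v_2,v_4],
  ∂[v_1,v_2,v_6] = [v_2,v_6] − [v_1,v_6] + [v_1,v_2].
The 18×12 boundary matrix has rank 12 and Smith normal form diag(1,1,1,1,1,1,1,1,1,1,1,2).

Now H_k = ker ∂_k / im ∂_{k+1}, so:

  H_0: rank C_0 − rank ∂_1 = 7 − 6 = 1, and the invariant factors of ∂_1 are all 1, so H_0 = Z.
  H_1: rank ker ∂_1 − rank ∂_2 = (18 − 6) − 12 = 0, and ∂_2 has invariant factor 2 > 1, so H_1 = Z/2.
  H_2: rank ker ∂_2 − rank ∂_3 = (12 − 12) − 0 = 0, and there is no ∂_3, so H_2 = 0.

H_0 = Z,  H_1 = Z/2,  H_2 = 0.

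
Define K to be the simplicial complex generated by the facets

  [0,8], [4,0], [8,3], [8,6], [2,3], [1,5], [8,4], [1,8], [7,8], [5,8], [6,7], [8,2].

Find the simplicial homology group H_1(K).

Take the total order 0 < 1 < 2 < 3 < 4 < 5 < 6 < 7 < 8 on the vertex set. Then K (dimension 1) consists of the simplices:

  0-simplices (9): [0], [1], [2], [3], [4], [5], [6], [7], [8]
  1-simplices (12): [0,4], [0,8], [1,5], [1,8], [2,3], [2,8], [3,8], [4,8], [5,8], [6,7], [6,8], [7,8]

Hence C_0 ≅ Z^9, C_1 ≅ Z^12.

Boundary ∂_1: C_1 → C_0 is given by ∂[p,q] = [q] − [p].
As a 9×12 matrix over Z this has rank 8, with invariant factors (1,1,1,1,1,1,1,1).

Now H_k = ker ∂_k / im ∂_{k+1}, so:

  H_1: rank ker ∂_1 − rank ∂_2 = (12 − 8) − 0 = 4, and there is no ∂_2, so H_1 = Z^4.

H_1 = Z^4.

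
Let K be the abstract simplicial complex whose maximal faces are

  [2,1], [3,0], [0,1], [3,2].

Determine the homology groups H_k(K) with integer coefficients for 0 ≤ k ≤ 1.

Take the total order 0 < 1 < 2 < 3 on the vertex set. Then K (dimension 1) consists of the simplices:

  0-simplices (4): [0], [1], [2], [3]
  1-simplices (4): [0,1], [0,3], [1,2], [2,3]

so the chain groups are C_0 ≅ Z^4, C_1 ≅ Z^4.

∂_1: C_1 → C_0 sends each edge [p,q] (with p < q) to q − p.
This gives a 4×4 integer matrix of rank 3; reducing to Smith normal form yields diagonal entries (1,1,1).

Computing H_k = (kernel of ∂_k) / (image of ∂_{k+1}):

  H_0: rank C_0 − rank ∂_1 = 4 − 3 = 1, and the invariant factors of ∂_1 are all 1, so H_0 = Z.
  H_1: rank ker ∂_1 − rank ∂_2 = (4 − 3) − 0 = 1, and there is no ∂_2, so H_1 = Z.

As a check, the Euler characteristic is 4 − 4 = 0, which agrees with 1 − 1 = 0.

H_0 ≅ Z,  H_1 ≅ Z.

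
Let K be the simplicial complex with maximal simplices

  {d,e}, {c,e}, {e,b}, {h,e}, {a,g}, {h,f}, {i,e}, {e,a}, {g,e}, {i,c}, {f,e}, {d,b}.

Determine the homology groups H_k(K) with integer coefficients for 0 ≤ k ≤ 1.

We work with the vertex ordering a < b < c < d < e < f < g < h < i. The simplices of K, each written with vertices in increasing order, are:

  0-simplices (9): a, b, c, d, e, f, g, h, i
  1-simplices (12): ae, ag, bd, be, ce, ci, de, ef, eg, eh, ei, fh

so the chain groups are C_0 ≅ Z^9, C_1 ≅ Z^12.

The boundary map ∂_1: C_1 → C_0 is given by ∂[p,q] = [q] − [p]. For instance
  ∂de = e − d.
The resulting 9×12 matrix has rank 8, and its Smith normal form has invariant factors (1,1,1,1,1,1,1,1).

Now H_k = ker ∂_k / im ∂_{k+1}, so:

  H_0: rank C_0 − rank ∂_1 = 9 − 8 = 1, and the invariant factors of ∂_1 are all 1, so H_0 ≅ Z.
  H_1: rank ker ∂_1 − rank ∂_2 = (12 − 8) − 0 = 4, and there is no ∂_2, so H_1 ≅ Z^4.

(K is a triangulation of a wedge of 4 circles.)

H_0 = Z,  H_1 = Z^4.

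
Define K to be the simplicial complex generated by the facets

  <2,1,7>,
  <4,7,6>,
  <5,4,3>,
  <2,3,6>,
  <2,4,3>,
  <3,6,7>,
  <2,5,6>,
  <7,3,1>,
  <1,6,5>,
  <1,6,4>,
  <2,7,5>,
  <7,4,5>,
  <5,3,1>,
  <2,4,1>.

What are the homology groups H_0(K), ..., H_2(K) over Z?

H_0 = Z,  H_1 = Z^2,  H_2 = Z.

Order the vertices as 1 < 2 < 3 < 4 < 5 < 6 < 7. Listing each simplex with vertices in this order, K has dimension 2 with simplices:

  0-simplices (7): [1], [2], [3], [4], [5], [6], [7]
  1-simplices (21): [1,2], [1,3], [1,4], [1,5], [1,6], [1,7], [2,3], [2,4], [2,5], [2,6], [2,7], [3,4], [3,5], [3,6], [3,7], [4,5], [4,6], [4,7], [5,6], [5,7], [6,7]
  2-simplices (14): [1,2,4], [1,2,7], [1,3,5], [1,3,7], [1,4,6], [1,5,6], [2,3,4], [2,3,6], [2,5,6], [2,5,7], [3,4,5], [3,6,7], [4,5,7], [4,6,7]

so the chain groups are C_0 ≅ Z^7, C_1 ≅ Z^21, C_2 ≅ Z^14.

The boundary map ∂_1: C_1 → C_0 maps an edge to its endpoints' difference, ∂[p,q] = q − p. For instance
  ∂[3,5] = [5] − [3].
As a 7×21 matrix over Z this has rank 6, with invariant factors (1,1,1,1,1,1).

The boundary map ∂_2: C_2 → C_1 acts by ∂[p,q,r] = [q,r] − [p,r] + [p,q]. For instance
  ∂[2,3,6] = [3,6] − [2,6] + [2,3],
  ∂[4,6,7] = [6,7] − [4,7] + [4,6].
As a 21×14 matrix over Z this has rank 13, with invariant factors (1,1,1,1,1,1,1,1,1,1,1,1,1).

Reading off H_k = ker ∂_k / im ∂_{k+1}:

  H_0: rank C_0 − rank ∂_1 = 7 − 6 = 1, and the invariant factors of ∂_1 are all 1, so H_0 ≅ Z.
  H_1: rank ker ∂_1 − rank ∂_2 = (21 − 6) − 13 = 2, and the invariant factors of ∂_2 are all 1, so H_1 ≅ Z^2.
  H_2: rank ker ∂_2 − rank ∂_3 = (14 − 13) − 0 = 1, and there is no ∂_3, so H_2 ≅ Z.

(K is a triangulation of the torus T^2.)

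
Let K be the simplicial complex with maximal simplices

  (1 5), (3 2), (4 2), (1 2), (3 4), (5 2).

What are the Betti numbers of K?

We work with the vertex ordering 1 < 2 < 3 < 4 < 5. The simplices of K, each written with vertices in increasing order, are:

  0-simplices (5): [1], [2], [3], [4], [5]
  1-simplices (6): [1,2], [1,5], [2,3], [2,4], [2,5], [3,4]

so the chain groups are C_0 ≅ Z^5, C_1 ≅ Z^6.

∂_1: C_1 → C_0 is given by ∂[p,q] = [q] − [p]. For instance
  ∂[3,4] = [4] − [3].
As a 5×6 matrix over Z this has rank 4, with invariant factors (1,1,1,1).

Computing H_k = (kernel of ∂_k) / (image of ∂_{k+1}):

  H_0: rank C_0 − rank ∂_1 = 5 − 4 = 1, and the invariant factors of ∂_1 are all 1, so H_0 = Z.
  H_1: rank ker ∂_1 − rank ∂_2 = (6 − 4) − 0 = 2, and there is no ∂_2, so H_1 = Z^2.

Hence the Betti numbers are b_0 = 1, b_1 = 2.

b_0 = 1, b_1 = 2.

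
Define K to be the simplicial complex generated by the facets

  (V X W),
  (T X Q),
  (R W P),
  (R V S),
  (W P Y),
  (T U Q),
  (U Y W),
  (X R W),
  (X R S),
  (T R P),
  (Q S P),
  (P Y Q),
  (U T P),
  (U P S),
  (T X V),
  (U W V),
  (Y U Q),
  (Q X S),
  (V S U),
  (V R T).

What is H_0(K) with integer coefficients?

We work with the vertex ordering P < Q < R < S < T < U < V < W < X < Y. The simplices of K, each written with vertices in increasing order, are:

  0-simplices (10): P, Q, R, S, T, U, V, W, X, Y
  1-simplices (30): PQ, PR, PS, PT, PU, PW, PY, QS, QT, QU, QX, QY, RS, RT, RV, RW, RX, SU, SV, SX, TU, TV, TX, UV, UW, UY, VW, VX, WX, WY
  2-simplices (20): PQS, PQY, PRT, PRW, PSU, PTU, PWY, QSX, QTU, QTX, QUY, RSV, RSX, RTV, RWX, SUV, TVX, UVW, UWY, VWX

so the chain groups are C_0 ≅ Z^10, C_1 ≅ Z^30, C_2 ≅ Z^20.

∂_1: C_1 → C_0 maps an edge to its endpoints' difference, ∂[p,q] = q − p. For instance
  ∂QS = S − Q.
The 10×30 boundary matrix has rank 9 and Smith normal form diag(1,1,1,1,1,1,1,1,1).

The boundary map ∂_2: C_2 → C_1 acts by ∂[p,q,r] = [q,r] − [p,r] + [p,q]. For instance
  ∂UWY = WY − UY + UW,
  ∂QUY = UY − QY + QU.
This gives a 30×20 integer matrix of rank 20; reducing to Smith normal form yields diagonal entries (1,1,1,1,1,1,1,1,1,1,1,1,1,1,1,1,1,1,1,2).

From H_k ≅ ker(∂_k) / im(∂_{k+1}) we obtain:

  H_0: rank C_0 − rank ∂_1 = 10 − 9 = 1, and the invariant factors of ∂_1 are all 1, so H_0 ≅ Z.

(K is a triangulation of the Klein bottle.)

H_0 = Z.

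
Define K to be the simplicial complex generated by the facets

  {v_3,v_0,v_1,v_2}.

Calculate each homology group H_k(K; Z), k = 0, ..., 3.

H_0 ≅ Z,  H_1 = 0,  H_2 = 0,  H_3 = 0.

We work with the vertex ordering v_0 < v_1 < v_2 < v_3. The simplices of K, each written with vertices in increasing order, are:

  0-simplices (4): [v_0], [v_1], [v_2], [v_3]
  1-simplices (6): [v_0,v_1], [v_0,v_2], [v_0,v_3], [v_1,v_2], [v_1,v_3], [v_2,v_3]
  2-simplices (4): [v_0,v_1,v_2], [v_0,v_1,v_3], [v_0,v_2,v_3], [v_1,v_2,v_3]
  3-simplices (1): [v_0,v_1,v_2,v_3]

Hence C_0 ≅ Z^4, C_1 ≅ Z^6, C_2 ≅ Z^4, C_3 ≅ Z^1.

The boundary map ∂_1: C_1 → C_0 sends each edge [p,q] (with p < q) to q − p. For instance
  ∂[v_1,v_2] = [v_2] − [v_1].
This gives a 4×6 integer matrix of rank 3; reducing to Smith normal form yields diagonal entries (1,1,1).

∂_2: C_2 → C_1 sends each 2-simplex [p,q,r] to [q,r] − [p,r] + [p,q]. For instance
  ∂[v_0,v_2,v_3] = [v_2,v_3] − [v_0,v_3] + [v_0,v_2],
  ∂[v_0,v_1,v_3] = [v_1,v_3] − [v_0,v_3] + [v_0,v_1].
The resulting 6×4 matrix has rank 3, and its Smith normal form has invariant factors (1,1,1).

Boundary ∂_3: C_3 → C_2 sends each 3-simplex σ to the alternating sum Σ_i (−1)^i (σ with its i-th vertex removed). For instance
  ∂[v_0,v_1,v_2,v_3] = [v_1,v_2,v_3] − [v_0,v_2,v_3] + [v_0,v_1,v_3] − [v_0,v_1,v_2].
This gives a 4×1 integer matrix of rank 1; reducing to Smith normal form yields diagonal entries (1).

Now H_k = ker ∂_k / im ∂_{k+1}, so:

  H_0: rank C_0 − rank ∂_1 = 4 − 3 = 1, and the invariant factors of ∂_1 are all 1, so H_0 = Z.
  H_1: rank ker ∂_1 − rank ∂_2 = (6 − 3) − 3 = 0, and the invariant factors of ∂_2 are all 1, so H_1 = 0.
  H_2: rank ker ∂_2 − rank ∂_3 = (4 − 3) − 1 = 0, and the invariant factors of ∂_3 are all 1, so H_2 = 0.
  H_3: rank ker ∂_3 − rank ∂_4 = (1 − 1) − 0 = 0, and there is no ∂_4, so H_3 = 0.

As a check, the Euler characteristic is 4 − 6 + 4 − 1 = 1, which agrees with 1 − 0 + 0 − 0 = 1.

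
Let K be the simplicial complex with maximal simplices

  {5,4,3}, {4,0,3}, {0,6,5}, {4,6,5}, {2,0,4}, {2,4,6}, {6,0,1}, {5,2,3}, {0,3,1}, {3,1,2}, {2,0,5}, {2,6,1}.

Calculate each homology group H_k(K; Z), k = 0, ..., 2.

H_0 = Z,  H_1 = Z/2Z,  H_2 = 0.

Fix the vertex order 0 < 1 < 2 < 3 < 4 < 5 < 6 and write every simplex with vertices in increasing order. Then dim K = 2 and the simplices of K are:

  0-simplices (7): [0], [1], [2], [3], [4], [5], [6]
  1-simplices (18): [0,1], [0,2], [0,3], [0,4], [0,5], [0,6], [1,2], [1,3], [1,6], [2,3], [2,4], [2,5], [2,6], [3,4], [3,5], [4,5], [4,6], [5,6]
  2-simplices (12): [0,1,3], [0,1,6], [0,2,4], [0,2,5], [0,3,4], [0,5,6], [1,2,3], [1,2,6], [2,3,5], [2,4,6], [3,4,5], [4,5,6]

Hence C_0 ≅ Z^7, C_1 ≅ Z^18, C_2 ≅ Z^12.

∂_1: C_1 → C_0 sends each edge [p,q] (with p < q) to q − p.
As a 7×18 matrix over Z this has rank 6, with invariant factors (1,1,1,1,1,1).

Boundary ∂_2: C_2 → C_1 acts by ∂[p,q,r] = [q,r] − [p,r] + [p,q]. For instance
  ∂[3,4,5] = [4,5] − [3,5] + [3,4],
  ∂[0,1,6] = [1,6] − [0,6] + [0,1].
This gives a 18×12 integer matrix of rank 12; reducing to Smith normal form yields diagonal entries (1,1,1,1,1,1,1,1,1,1,1,2).

Reading off H_k = ker ∂_k / im ∂_{k+1}:

  H_0: rank C_0 − rank ∂_1 = 7 − 6 = 1, and the invariant factors of ∂_1 are all 1, so H_0 = Z.
  H_1: rank ker ∂_1 − rank ∂_2 = (18 − 6) − 12 = 0, and ∂_2 has invariant factor 2 > 1, so H_1 = Z/2Z.
  H_2: rank ker ∂_2 − rank ∂_3 = (12 − 12) − 0 = 0, and there is no ∂_3, so H_2 = 0.

As a check, the Euler characteristic is 7 − 18 + 12 = 1, which agrees with 1 − 0 + 0 = 1.
(K is a triangulation of the real projective plane RP^2.)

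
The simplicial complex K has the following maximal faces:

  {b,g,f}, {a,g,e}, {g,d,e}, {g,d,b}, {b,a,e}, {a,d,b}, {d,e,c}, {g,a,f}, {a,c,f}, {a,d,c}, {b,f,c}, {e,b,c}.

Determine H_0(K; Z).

We work with the vertex ordering a < b < c < d < e < f < g. The simplices of K, each written with vertices in increasing order, are:

  0-simplices (7): a, b, c, d, e, f, g
  1-simplices (18): ab, ac, ad, ae, af, ag, bc, bd, be, bf, bg, cd, ce, cf, de, dg, eg, fg
  2-simplices (12): abd, abe, acd, acf, aeg, afg, bce, bcf, bdg, bfg, cde, deg

Hence C_0 ≅ Z^7, C_1 ≅ Z^18, C_2 ≅ Z^12.

The boundary map ∂_1: C_1 → C_0 is given by ∂[p,q] = [q] − [p].
As a 7×18 matrix over Z this has rank 6, with invariant factors (1,1,1,1,1,1).

∂_2: C_2 → C_1 maps a triangle to the signed sum of its edges. For instance
  ∂deg = eg − dg + de,
  ∂aeg = eg − ag + ae.
As a 18×12 matrix over Z this has rank 12, with invariant factors (1,1,1,1,1,1,1,1,1,1,1,2).

From H_k ≅ ker(∂_k) / im(∂_{k+1}) we obtain:

  H_0: rank C_0 − rank ∂_1 = 7 − 6 = 1, and the invariant factors of ∂_1 are all 1, so H_0 ≅ Z.

(K is a triangulation of the real projective plane RP^2.)

H_0 ≅ Z.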